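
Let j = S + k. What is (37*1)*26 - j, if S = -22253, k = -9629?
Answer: 32844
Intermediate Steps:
j = -31882 (j = -22253 - 9629 = -31882)
(37*1)*26 - j = (37*1)*26 - 1*(-31882) = 37*26 + 31882 = 962 + 31882 = 32844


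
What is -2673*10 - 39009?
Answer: -65739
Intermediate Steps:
-2673*10 - 39009 = -26730 - 39009 = -65739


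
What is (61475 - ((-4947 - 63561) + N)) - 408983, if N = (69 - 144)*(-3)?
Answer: -279225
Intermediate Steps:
N = 225 (N = -75*(-3) = 225)
(61475 - ((-4947 - 63561) + N)) - 408983 = (61475 - ((-4947 - 63561) + 225)) - 408983 = (61475 - (-68508 + 225)) - 408983 = (61475 - 1*(-68283)) - 408983 = (61475 + 68283) - 408983 = 129758 - 408983 = -279225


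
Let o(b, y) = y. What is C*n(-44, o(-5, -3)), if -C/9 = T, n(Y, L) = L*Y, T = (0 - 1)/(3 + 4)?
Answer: 1188/7 ≈ 169.71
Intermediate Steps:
T = -⅐ (T = -1/7 = -1*⅐ = -⅐ ≈ -0.14286)
C = 9/7 (C = -9*(-⅐) = 9/7 ≈ 1.2857)
C*n(-44, o(-5, -3)) = 9*(-3*(-44))/7 = (9/7)*132 = 1188/7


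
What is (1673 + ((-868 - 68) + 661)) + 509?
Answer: 1907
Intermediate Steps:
(1673 + ((-868 - 68) + 661)) + 509 = (1673 + (-936 + 661)) + 509 = (1673 - 275) + 509 = 1398 + 509 = 1907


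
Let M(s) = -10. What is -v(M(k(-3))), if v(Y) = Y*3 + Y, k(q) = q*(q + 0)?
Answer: 40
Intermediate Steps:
k(q) = q² (k(q) = q*q = q²)
v(Y) = 4*Y (v(Y) = 3*Y + Y = 4*Y)
-v(M(k(-3))) = -4*(-10) = -1*(-40) = 40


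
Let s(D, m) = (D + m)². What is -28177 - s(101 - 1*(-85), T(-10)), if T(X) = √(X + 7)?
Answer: -62770 - 372*I*√3 ≈ -62770.0 - 644.32*I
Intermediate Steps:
T(X) = √(7 + X)
-28177 - s(101 - 1*(-85), T(-10)) = -28177 - ((101 - 1*(-85)) + √(7 - 10))² = -28177 - ((101 + 85) + √(-3))² = -28177 - (186 + I*√3)²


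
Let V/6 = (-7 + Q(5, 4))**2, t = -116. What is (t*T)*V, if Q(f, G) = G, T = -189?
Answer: 1183896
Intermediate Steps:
V = 54 (V = 6*(-7 + 4)**2 = 6*(-3)**2 = 6*9 = 54)
(t*T)*V = -116*(-189)*54 = 21924*54 = 1183896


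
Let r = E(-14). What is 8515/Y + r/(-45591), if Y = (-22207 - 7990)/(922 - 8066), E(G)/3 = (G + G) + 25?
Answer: 924451229111/458903809 ≈ 2014.5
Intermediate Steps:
E(G) = 75 + 6*G (E(G) = 3*((G + G) + 25) = 3*(2*G + 25) = 3*(25 + 2*G) = 75 + 6*G)
r = -9 (r = 75 + 6*(-14) = 75 - 84 = -9)
Y = 30197/7144 (Y = -30197/(-7144) = -30197*(-1/7144) = 30197/7144 ≈ 4.2269)
8515/Y + r/(-45591) = 8515/(30197/7144) - 9/(-45591) = 8515*(7144/30197) - 9*(-1/45591) = 60831160/30197 + 3/15197 = 924451229111/458903809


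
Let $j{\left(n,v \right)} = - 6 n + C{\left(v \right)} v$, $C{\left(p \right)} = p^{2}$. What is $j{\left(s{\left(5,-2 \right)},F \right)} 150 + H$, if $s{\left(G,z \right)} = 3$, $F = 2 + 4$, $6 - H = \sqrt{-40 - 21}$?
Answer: $29706 - i \sqrt{61} \approx 29706.0 - 7.8102 i$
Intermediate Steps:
$H = 6 - i \sqrt{61}$ ($H = 6 - \sqrt{-40 - 21} = 6 - \sqrt{-61} = 6 - i \sqrt{61} \approx 6.0 - 7.8102 i$)
$F = 6$
$j{\left(n,v \right)} = v^{3} - 6 n$ ($j{\left(n,v \right)} = - 6 n + v^{2} v = - 6 n + v^{3} = v^{3} - 6 n$)
$j{\left(s{\left(5,-2 \right)},F \right)} 150 + H = \left(6^{3} - 18\right) 150 + \left(6 - i \sqrt{61}\right) = \left(216 - 18\right) 150 + \left(6 - i \sqrt{61}\right) = 198 \cdot 150 + \left(6 - i \sqrt{61}\right) = 29700 + \left(6 - i \sqrt{61}\right) = 29706 - i \sqrt{61}$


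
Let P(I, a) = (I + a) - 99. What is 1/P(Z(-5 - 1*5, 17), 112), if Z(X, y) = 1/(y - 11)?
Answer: 6/79 ≈ 0.075949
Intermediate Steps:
Z(X, y) = 1/(-11 + y)
P(I, a) = -99 + I + a
1/P(Z(-5 - 1*5, 17), 112) = 1/(-99 + 1/(-11 + 17) + 112) = 1/(-99 + 1/6 + 112) = 1/(-99 + ⅙ + 112) = 1/(79/6) = 6/79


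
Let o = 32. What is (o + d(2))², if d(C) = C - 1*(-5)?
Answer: 1521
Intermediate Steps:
d(C) = 5 + C (d(C) = C + 5 = 5 + C)
(o + d(2))² = (32 + (5 + 2))² = (32 + 7)² = 39² = 1521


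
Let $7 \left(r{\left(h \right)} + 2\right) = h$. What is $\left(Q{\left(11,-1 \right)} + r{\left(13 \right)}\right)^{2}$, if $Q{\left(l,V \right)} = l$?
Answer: $\frac{5776}{49} \approx 117.88$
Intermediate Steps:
$r{\left(h \right)} = -2 + \frac{h}{7}$
$\left(Q{\left(11,-1 \right)} + r{\left(13 \right)}\right)^{2} = \left(11 + \left(-2 + \frac{1}{7} \cdot 13\right)\right)^{2} = \left(11 + \left(-2 + \frac{13}{7}\right)\right)^{2} = \left(11 - \frac{1}{7}\right)^{2} = \left(\frac{76}{7}\right)^{2} = \frac{5776}{49}$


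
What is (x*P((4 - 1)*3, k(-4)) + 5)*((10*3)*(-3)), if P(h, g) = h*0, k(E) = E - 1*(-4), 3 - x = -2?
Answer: -450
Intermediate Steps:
x = 5 (x = 3 - 1*(-2) = 3 + 2 = 5)
k(E) = 4 + E (k(E) = E + 4 = 4 + E)
P(h, g) = 0
(x*P((4 - 1)*3, k(-4)) + 5)*((10*3)*(-3)) = (5*0 + 5)*((10*3)*(-3)) = (0 + 5)*(30*(-3)) = 5*(-90) = -450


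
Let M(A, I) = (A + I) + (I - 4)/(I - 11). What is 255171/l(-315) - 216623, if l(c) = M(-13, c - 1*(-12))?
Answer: -3072545855/14131 ≈ -2.1743e+5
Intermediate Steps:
M(A, I) = A + I + (-4 + I)/(-11 + I) (M(A, I) = (A + I) + (-4 + I)/(-11 + I) = A + I + (-4 + I)/(-11 + I))
l(c) = (-137 + (12 + c)**2 - 23*c)/(1 + c) (l(c) = (-4 + (c - 1*(-12))**2 - 11*(-13) - 10*(c - 1*(-12)) - 13*(c - 1*(-12)))/(-11 + (c - 1*(-12))) = (-4 + (c + 12)**2 + 143 - 10*(c + 12) - 13*(c + 12))/(-11 + (c + 12)) = (-4 + (12 + c)**2 + 143 - 10*(12 + c) - 13*(12 + c))/(-11 + (12 + c)) = (-4 + (12 + c)**2 + 143 + (-120 - 10*c) + (-156 - 13*c))/(1 + c) = (-137 + (12 + c)**2 - 23*c)/(1 + c))
255171/l(-315) - 216623 = 255171/(((7 - 315 + (-315)**2)/(1 - 315))) - 216623 = 255171/(((7 - 315 + 99225)/(-314))) - 216623 = 255171/((-1/314*98917)) - 216623 = 255171/(-98917/314) - 216623 = 255171*(-314/98917) - 216623 = -11446242/14131 - 216623 = -3072545855/14131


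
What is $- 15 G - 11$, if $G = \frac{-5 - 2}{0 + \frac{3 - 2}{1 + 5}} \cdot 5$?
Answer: $3139$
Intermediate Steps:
$G = -210$ ($G = - \frac{7}{0 + 1 \cdot \frac{1}{6}} \cdot 5 = - \frac{7}{0 + \frac{1}{6}} \cdot 5 = - 7 \frac{1}{\frac{1}{6}} \cdot 5 = \left(-7\right) 6 \cdot 5 = \left(-42\right) 5 = -210$)
$- 15 G - 11 = \left(-15\right) \left(-210\right) - 11 = 3150 - 11 = 3139$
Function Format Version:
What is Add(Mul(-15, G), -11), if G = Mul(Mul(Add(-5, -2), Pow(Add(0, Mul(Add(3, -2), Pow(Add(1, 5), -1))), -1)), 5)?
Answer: 3139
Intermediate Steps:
G = -210 (G = Mul(Mul(-7, Pow(Add(0, Mul(1, Pow(6, -1))), -1)), 5) = Mul(Mul(-7, Pow(Add(0, Mul(1, Rational(1, 6))), -1)), 5) = Mul(Mul(-7, Pow(Add(0, Rational(1, 6)), -1)), 5) = Mul(Mul(-7, Pow(Rational(1, 6), -1)), 5) = Mul(Mul(-7, 6), 5) = Mul(-42, 5) = -210)
Add(Mul(-15, G), -11) = Add(Mul(-15, -210), -11) = Add(3150, -11) = 3139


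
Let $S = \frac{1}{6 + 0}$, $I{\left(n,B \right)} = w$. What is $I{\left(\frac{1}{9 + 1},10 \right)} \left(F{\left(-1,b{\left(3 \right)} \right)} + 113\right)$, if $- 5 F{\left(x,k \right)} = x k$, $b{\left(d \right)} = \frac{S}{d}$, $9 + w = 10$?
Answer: $\frac{10171}{90} \approx 113.01$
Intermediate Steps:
$w = 1$ ($w = -9 + 10 = 1$)
$I{\left(n,B \right)} = 1$
$S = \frac{1}{6} \approx 0.16667$
$b{\left(d \right)} = \frac{1}{6 d}$
$F{\left(x,k \right)} = - \frac{k x}{5}$ ($F{\left(x,k \right)} = - \frac{x k}{5} = - \frac{k x}{5}$)
$I{\left(\frac{1}{9 + 1},10 \right)} \left(F{\left(-1,b{\left(3 \right)} \right)} + 113\right) = 1 \left(\left(- \frac{1}{5}\right) \frac{1}{6 \cdot 3} \left(-1\right) + 113\right) = 1 \left(\left(- \frac{1}{5}\right) \frac{1}{6} \cdot \frac{1}{3} \left(-1\right) + 113\right) = 1 \left(\left(- \frac{1}{5}\right) \frac{1}{18} \left(-1\right) + 113\right) = 1 \left(\frac{1}{90} + 113\right) = 1 \cdot \frac{10171}{90} = \frac{10171}{90}$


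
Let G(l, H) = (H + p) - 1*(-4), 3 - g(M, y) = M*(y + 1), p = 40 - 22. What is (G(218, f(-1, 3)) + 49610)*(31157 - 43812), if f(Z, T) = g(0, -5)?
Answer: -628130925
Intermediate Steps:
p = 18
g(M, y) = 3 - M*(1 + y) (g(M, y) = 3 - M*(y + 1) = 3 - M*(1 + y))
f(Z, T) = 3 (f(Z, T) = 3 - 1*0 - 1*0*(-5) = 3 + 0 + 0 = 3)
G(l, H) = 22 + H (G(l, H) = (H + 18) - 1*(-4) = (18 + H) + 4 = 22 + H)
(G(218, f(-1, 3)) + 49610)*(31157 - 43812) = ((22 + 3) + 49610)*(31157 - 43812) = (25 + 49610)*(-12655) = 49635*(-12655) = -628130925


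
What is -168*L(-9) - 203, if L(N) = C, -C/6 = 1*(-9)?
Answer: -9275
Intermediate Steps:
C = 54 (C = -6*(-9) = 54)
L(N) = 54
-168*L(-9) - 203 = -168*54 - 203 = -9072 - 203 = -9275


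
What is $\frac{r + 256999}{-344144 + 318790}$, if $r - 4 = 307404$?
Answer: $- \frac{564407}{25354} \approx -22.261$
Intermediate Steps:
$r = 307408$ ($r = 4 + 307404 = 307408$)
$\frac{r + 256999}{-344144 + 318790} = \frac{307408 + 256999}{-344144 + 318790} = \frac{564407}{-25354} = 564407 \left(- \frac{1}{25354}\right) = - \frac{564407}{25354}$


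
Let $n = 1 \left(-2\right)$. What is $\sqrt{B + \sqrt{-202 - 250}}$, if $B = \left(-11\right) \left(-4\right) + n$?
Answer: $\sqrt{42 + 2 i \sqrt{113}} \approx 6.6736 + 1.5929 i$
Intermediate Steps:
$n = -2$
$B = 42$ ($B = \left(-11\right) \left(-4\right) - 2 = 44 - 2 = 42$)
$\sqrt{B + \sqrt{-202 - 250}} = \sqrt{42 + \sqrt{-202 - 250}} = \sqrt{42 + \sqrt{-452}} = \sqrt{42 + 2 i \sqrt{113}}$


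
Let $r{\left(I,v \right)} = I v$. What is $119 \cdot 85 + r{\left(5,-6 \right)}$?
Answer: $10085$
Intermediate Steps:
$119 \cdot 85 + r{\left(5,-6 \right)} = 119 \cdot 85 + 5 \left(-6\right) = 10115 - 30 = 10085$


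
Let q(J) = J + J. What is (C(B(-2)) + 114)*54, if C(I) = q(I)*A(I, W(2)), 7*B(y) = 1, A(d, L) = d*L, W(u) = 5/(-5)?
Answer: 301536/49 ≈ 6153.8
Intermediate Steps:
W(u) = -1 (W(u) = 5*(-⅕) = -1)
A(d, L) = L*d
q(J) = 2*J
B(y) = ⅐ (B(y) = (⅐)*1 = ⅐)
C(I) = -2*I² (C(I) = (2*I)*(-I) = -2*I²)
(C(B(-2)) + 114)*54 = (-2*(⅐)² + 114)*54 = (-2*1/49 + 114)*54 = (-2/49 + 114)*54 = (5584/49)*54 = 301536/49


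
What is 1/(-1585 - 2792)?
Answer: -1/4377 ≈ -0.00022847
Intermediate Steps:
1/(-1585 - 2792) = 1/(-4377) = -1/4377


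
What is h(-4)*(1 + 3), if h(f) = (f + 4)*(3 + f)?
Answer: 0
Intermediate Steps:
h(f) = (3 + f)*(4 + f) (h(f) = (4 + f)*(3 + f) = (3 + f)*(4 + f))
h(-4)*(1 + 3) = (12 + (-4)² + 7*(-4))*(1 + 3) = (12 + 16 - 28)*4 = 0*4 = 0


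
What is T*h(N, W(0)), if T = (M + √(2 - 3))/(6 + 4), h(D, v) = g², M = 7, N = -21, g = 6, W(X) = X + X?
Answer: 126/5 + 18*I/5 ≈ 25.2 + 3.6*I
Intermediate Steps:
W(X) = 2*X
h(D, v) = 36 (h(D, v) = 6² = 36)
T = 7/10 + I/10 (T = (7 + √(2 - 3))/(6 + 4) = (7 + √(-1))/10 = (7 + I)*(⅒) = 7/10 + I/10 ≈ 0.7 + 0.1*I)
T*h(N, W(0)) = (7/10 + I/10)*36 = 126/5 + 18*I/5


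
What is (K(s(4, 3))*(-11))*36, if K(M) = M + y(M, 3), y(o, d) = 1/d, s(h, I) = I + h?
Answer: -2904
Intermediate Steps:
K(M) = 1/3 + M (K(M) = M + 1/3 = 1/3 + M)
(K(s(4, 3))*(-11))*36 = ((1/3 + (3 + 4))*(-11))*36 = ((1/3 + 7)*(-11))*36 = ((22/3)*(-11))*36 = -242/3*36 = -2904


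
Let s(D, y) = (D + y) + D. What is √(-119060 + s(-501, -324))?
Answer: I*√120386 ≈ 346.97*I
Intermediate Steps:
s(D, y) = y + 2*D
√(-119060 + s(-501, -324)) = √(-119060 + (-324 + 2*(-501))) = √(-119060 + (-324 - 1002)) = √(-119060 - 1326) = √(-120386) = I*√120386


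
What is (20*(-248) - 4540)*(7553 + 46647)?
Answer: -514900000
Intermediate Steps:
(20*(-248) - 4540)*(7553 + 46647) = (-4960 - 4540)*54200 = -9500*54200 = -514900000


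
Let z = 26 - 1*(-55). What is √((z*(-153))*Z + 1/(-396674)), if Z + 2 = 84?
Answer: 5*I*√6396137105283482/396674 ≈ 1008.1*I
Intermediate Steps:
z = 81 (z = 26 + 55 = 81)
Z = 82 (Z = -2 + 84 = 82)
√((z*(-153))*Z + 1/(-396674)) = √((81*(-153))*82 + 1/(-396674)) = √(-12393*82 - 1/396674) = √(-1016226 - 1/396674) = √(-403110432325/396674) = 5*I*√6396137105283482/396674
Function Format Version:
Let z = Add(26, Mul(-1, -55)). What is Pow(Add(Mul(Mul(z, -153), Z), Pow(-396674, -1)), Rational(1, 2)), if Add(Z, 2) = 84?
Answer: Mul(Rational(5, 396674), I, Pow(6396137105283482, Rational(1, 2))) ≈ Mul(1008.1, I)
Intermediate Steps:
z = 81 (z = Add(26, 55) = 81)
Z = 82 (Z = Add(-2, 84) = 82)
Pow(Add(Mul(Mul(z, -153), Z), Pow(-396674, -1)), Rational(1, 2)) = Pow(Add(Mul(Mul(81, -153), 82), Pow(-396674, -1)), Rational(1, 2)) = Pow(Add(Mul(-12393, 82), Rational(-1, 396674)), Rational(1, 2)) = Pow(Add(-1016226, Rational(-1, 396674)), Rational(1, 2)) = Pow(Rational(-403110432325, 396674), Rational(1, 2)) = Mul(Rational(5, 396674), I, Pow(6396137105283482, Rational(1, 2)))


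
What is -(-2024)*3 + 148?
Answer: 6220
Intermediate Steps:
-(-2024)*3 + 148 = -88*(-69) + 148 = 6072 + 148 = 6220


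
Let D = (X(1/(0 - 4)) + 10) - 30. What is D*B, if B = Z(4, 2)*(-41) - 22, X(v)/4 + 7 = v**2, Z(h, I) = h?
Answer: 17763/2 ≈ 8881.5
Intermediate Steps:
X(v) = -28 + 4*v**2
D = -191/4 (D = ((-28 + 4*(1/(0 - 4))**2) + 10) - 30 = ((-28 + 4*(1/(-4))**2) + 10) - 30 = ((-28 + 4*(-1/4)**2) + 10) - 30 = ((-28 + 4*(1/16)) + 10) - 30 = ((-28 + 1/4) + 10) - 30 = (-111/4 + 10) - 30 = -71/4 - 30 = -191/4 ≈ -47.750)
B = -186 (B = 4*(-41) - 22 = -164 - 22 = -186)
D*B = -191/4*(-186) = 17763/2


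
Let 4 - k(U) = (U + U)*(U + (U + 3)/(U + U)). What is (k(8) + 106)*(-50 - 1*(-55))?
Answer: -145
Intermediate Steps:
k(U) = 4 - 2*U*(U + (3 + U)/(2*U)) (k(U) = 4 - (U + U)*(U + (U + 3)/(U + U)) = 4 - 2*U*(U + (3 + U)/((2*U))) = 4 - 2*U*(U + (3 + U)*(1/(2*U))) = 4 - 2*U*(U + (3 + U)/(2*U)))
(k(8) + 106)*(-50 - 1*(-55)) = ((1 - 1*8 - 2*8²) + 106)*(-50 - 1*(-55)) = ((1 - 8 - 2*64) + 106)*(-50 + 55) = ((1 - 8 - 128) + 106)*5 = (-135 + 106)*5 = -29*5 = -145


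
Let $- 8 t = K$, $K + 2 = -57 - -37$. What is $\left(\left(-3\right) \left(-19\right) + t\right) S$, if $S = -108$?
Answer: $-6453$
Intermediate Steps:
$K = -22$ ($K = -2 - 20 = -22$)
$t = \frac{11}{4}$ ($t = \left(- \frac{1}{8}\right) \left(-22\right) = \frac{11}{4} \approx 2.75$)
$\left(\left(-3\right) \left(-19\right) + t\right) S = \left(\left(-3\right) \left(-19\right) + \frac{11}{4}\right) \left(-108\right) = \left(57 + \frac{11}{4}\right) \left(-108\right) = \frac{239}{4} \left(-108\right) = -6453$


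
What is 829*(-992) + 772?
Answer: -821596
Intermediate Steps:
829*(-992) + 772 = -822368 + 772 = -821596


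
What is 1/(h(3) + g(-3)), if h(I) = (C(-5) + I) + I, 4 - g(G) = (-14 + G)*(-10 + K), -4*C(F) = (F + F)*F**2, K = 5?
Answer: -2/25 ≈ -0.080000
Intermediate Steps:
C(F) = -F**3/2 (C(F) = -(F + F)*F**2/4 = -2*F*F**2/4 = -F**3/2)
g(G) = -66 + 5*G (g(G) = 4 - (-14 + G)*(-10 + 5) = 4 - (-14 + G)*(-5) = 4 - (70 - 5*G) = 4 + (-70 + 5*G) = -66 + 5*G)
h(I) = 125/2 + 2*I (h(I) = (-1/2*(-5)**3 + I) + I = (-1/2*(-125) + I) + I = (125/2 + I) + I = 125/2 + 2*I)
1/(h(3) + g(-3)) = 1/((125/2 + 2*3) + (-66 + 5*(-3))) = 1/((125/2 + 6) + (-66 - 15)) = 1/(137/2 - 81) = 1/(-25/2) = -2/25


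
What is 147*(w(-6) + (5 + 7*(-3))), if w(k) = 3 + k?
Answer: -2793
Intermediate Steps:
147*(w(-6) + (5 + 7*(-3))) = 147*((3 - 6) + (5 + 7*(-3))) = 147*(-3 + (5 - 21)) = 147*(-3 - 16) = 147*(-19) = -2793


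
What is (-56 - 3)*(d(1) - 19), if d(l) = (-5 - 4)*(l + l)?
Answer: 2183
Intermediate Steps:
d(l) = -18*l
(-56 - 3)*(d(1) - 19) = (-56 - 3)*(-18*1 - 19) = -59*(-18 - 19) = -59*(-37) = 2183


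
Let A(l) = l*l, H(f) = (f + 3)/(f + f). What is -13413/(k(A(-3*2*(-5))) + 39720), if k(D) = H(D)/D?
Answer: -7243020000/21448800301 ≈ -0.33769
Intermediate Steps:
H(f) = (3 + f)/(2*f) (H(f) = (3 + f)/((2*f)) = (3 + f)*(1/(2*f)) = (3 + f)/(2*f))
A(l) = l²
k(D) = (3 + D)/(2*D²) (k(D) = ((3 + D)/(2*D))/D = (3 + D)/(2*D²))
-13413/(k(A(-3*2*(-5))) + 39720) = -13413/((3 + (-3*2*(-5))²)/(2*((-3*2*(-5))²)²) + 39720) = -13413/((3 + (-6*(-5))²)/(2*((-6*(-5))²)²) + 39720) = -13413/((3 + 30²)/(2*(30²)²) + 39720) = -13413/((½)*(3 + 900)/900² + 39720) = -13413/((½)*(1/810000)*903 + 39720) = -13413/(301/540000 + 39720) = -13413/21448800301/540000 = -13413*540000/21448800301 = -7243020000/21448800301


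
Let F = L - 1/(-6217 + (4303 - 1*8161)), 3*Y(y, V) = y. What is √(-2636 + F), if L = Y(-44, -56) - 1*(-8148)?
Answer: √200883695727/6045 ≈ 74.144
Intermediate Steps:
Y(y, V) = y/3
L = 24400/3 (L = (⅓)*(-44) - 1*(-8148) = -44/3 + 8148 = 24400/3 ≈ 8133.3)
F = 245830003/30225 (F = 24400/3 - 1/(-6217 + (4303 - 1*8161)) = 24400/3 - 1/(-6217 + (4303 - 8161)) = 24400/3 - 1/(-6217 - 3858) = 24400/3 - 1/(-10075) = 24400/3 - 1*(-1/10075) = 24400/3 + 1/10075 = 245830003/30225 ≈ 8133.3)
√(-2636 + F) = √(-2636 + 245830003/30225) = √(166156903/30225) = √200883695727/6045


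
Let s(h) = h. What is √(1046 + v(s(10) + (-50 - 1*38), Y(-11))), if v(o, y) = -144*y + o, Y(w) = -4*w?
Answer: 2*I*√1342 ≈ 73.267*I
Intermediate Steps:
v(o, y) = o - 144*y
√(1046 + v(s(10) + (-50 - 1*38), Y(-11))) = √(1046 + ((10 + (-50 - 1*38)) - (-576)*(-11))) = √(1046 + ((10 + (-50 - 38)) - 144*44)) = √(1046 + ((10 - 88) - 6336)) = √(1046 + (-78 - 6336)) = √(1046 - 6414) = √(-5368) = 2*I*√1342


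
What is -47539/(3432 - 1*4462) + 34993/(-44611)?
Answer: 297817077/6564190 ≈ 45.370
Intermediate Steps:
-47539/(3432 - 1*4462) + 34993/(-44611) = -47539/(3432 - 4462) + 34993*(-1/44611) = -47539/(-1030) - 4999/6373 = -47539*(-1/1030) - 4999/6373 = 47539/1030 - 4999/6373 = 297817077/6564190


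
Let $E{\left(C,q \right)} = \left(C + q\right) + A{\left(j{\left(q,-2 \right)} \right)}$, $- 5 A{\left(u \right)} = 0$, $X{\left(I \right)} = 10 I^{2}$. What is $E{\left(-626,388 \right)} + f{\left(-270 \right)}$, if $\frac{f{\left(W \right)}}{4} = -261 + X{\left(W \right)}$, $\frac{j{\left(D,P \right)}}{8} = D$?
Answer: $2914718$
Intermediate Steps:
$j{\left(D,P \right)} = 8 D$
$A{\left(u \right)} = 0$ ($A{\left(u \right)} = \left(- \frac{1}{5}\right) 0 = 0$)
$f{\left(W \right)} = -1044 + 40 W^{2}$ ($f{\left(W \right)} = 4 \left(-261 + 10 W^{2}\right) = -1044 + 40 W^{2}$)
$E{\left(C,q \right)} = C + q$ ($E{\left(C,q \right)} = \left(C + q\right) + 0 = C + q$)
$E{\left(-626,388 \right)} + f{\left(-270 \right)} = \left(-626 + 388\right) - \left(1044 - 40 \left(-270\right)^{2}\right) = -238 + \left(-1044 + 40 \cdot 72900\right) = -238 + \left(-1044 + 2916000\right) = -238 + 2914956 = 2914718$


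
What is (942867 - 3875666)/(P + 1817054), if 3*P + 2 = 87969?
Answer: -8798397/5539129 ≈ -1.5884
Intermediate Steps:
P = 87967/3 (P = -⅔ + (⅓)*87969 = -⅔ + 29323 = 87967/3 ≈ 29322.)
(942867 - 3875666)/(P + 1817054) = (942867 - 3875666)/(87967/3 + 1817054) = -2932799/5539129/3 = -2932799*3/5539129 = -8798397/5539129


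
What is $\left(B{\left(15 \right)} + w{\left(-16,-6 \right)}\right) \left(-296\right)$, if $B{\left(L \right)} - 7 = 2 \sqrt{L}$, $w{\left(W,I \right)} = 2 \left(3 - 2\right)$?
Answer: $-2664 - 592 \sqrt{15} \approx -4956.8$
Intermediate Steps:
$w{\left(W,I \right)} = 2$ ($w{\left(W,I \right)} = 2 \cdot 1 = 2$)
$B{\left(L \right)} = 7 + 2 \sqrt{L}$
$\left(B{\left(15 \right)} + w{\left(-16,-6 \right)}\right) \left(-296\right) = \left(\left(7 + 2 \sqrt{15}\right) + 2\right) \left(-296\right) = \left(9 + 2 \sqrt{15}\right) \left(-296\right) = -2664 - 592 \sqrt{15}$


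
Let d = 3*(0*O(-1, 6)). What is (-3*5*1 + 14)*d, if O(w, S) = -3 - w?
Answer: 0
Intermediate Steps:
d = 0 (d = 3*(0*(-3 - 1*(-1))) = 3*(0*(-3 + 1)) = 3*(0*(-2)) = 3*0 = 0)
(-3*5*1 + 14)*d = (-3*5*1 + 14)*0 = (-15*1 + 14)*0 = (-15 + 14)*0 = -1*0 = 0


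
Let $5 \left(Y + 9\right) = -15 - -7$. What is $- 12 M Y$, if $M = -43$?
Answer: $- \frac{27348}{5} \approx -5469.6$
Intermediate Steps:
$Y = - \frac{53}{5}$ ($Y = -9 + \frac{-15 - -7}{5} = -9 + \frac{-15 + 7}{5} = -9 + \frac{1}{5} \left(-8\right) = -9 - \frac{8}{5} = - \frac{53}{5} \approx -10.6$)
$- 12 M Y = \left(-12\right) \left(-43\right) \left(- \frac{53}{5}\right) = 516 \left(- \frac{53}{5}\right) = - \frac{27348}{5}$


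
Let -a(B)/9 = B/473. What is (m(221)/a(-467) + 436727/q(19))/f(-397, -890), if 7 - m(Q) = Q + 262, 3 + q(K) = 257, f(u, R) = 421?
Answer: 1778375989/449443602 ≈ 3.9568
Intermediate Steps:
q(K) = 254 (q(K) = -3 + 257 = 254)
a(B) = -9*B/473
m(Q) = -255 - Q (m(Q) = 7 - (Q + 262) = 7 - (262 + Q) = 7 + (-262 - Q) = -255 - Q)
(m(221)/a(-467) + 436727/q(19))/f(-397, -890) = ((-255 - 1*221)/((-9/473*(-467))) + 436727/254)/421 = ((-255 - 221)/(4203/473) + 436727*(1/254))*(1/421) = (-476*473/4203 + 436727/254)*(1/421) = (-225148/4203 + 436727/254)*(1/421) = (1778375989/1067562)*(1/421) = 1778375989/449443602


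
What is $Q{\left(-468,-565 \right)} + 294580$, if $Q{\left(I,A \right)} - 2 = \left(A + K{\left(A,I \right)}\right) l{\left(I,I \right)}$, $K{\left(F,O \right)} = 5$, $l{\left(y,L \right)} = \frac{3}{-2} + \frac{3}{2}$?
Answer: $294582$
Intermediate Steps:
$l{\left(y,L \right)} = 0$ ($l{\left(y,L \right)} = 3 \left(- \frac{1}{2}\right) + 3 \cdot \frac{1}{2} = - \frac{3}{2} + \frac{3}{2} = 0$)
$Q{\left(I,A \right)} = 2$ ($Q{\left(I,A \right)} = 2 + \left(A + 5\right) 0 = 2 + \left(5 + A\right) 0 = 2 + 0 = 2$)
$Q{\left(-468,-565 \right)} + 294580 = 2 + 294580 = 294582$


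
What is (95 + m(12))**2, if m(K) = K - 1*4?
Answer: 10609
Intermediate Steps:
m(K) = -4 + K (m(K) = K - 4 = -4 + K)
(95 + m(12))**2 = (95 + (-4 + 12))**2 = (95 + 8)**2 = 103**2 = 10609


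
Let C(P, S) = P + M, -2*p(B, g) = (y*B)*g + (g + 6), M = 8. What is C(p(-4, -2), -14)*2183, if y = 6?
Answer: -39294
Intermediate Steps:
p(B, g) = -3 - g/2 - 3*B*g (p(B, g) = -((6*B)*g + (g + 6))/2 = -(6*B*g + (6 + g))/2 = -(6 + g + 6*B*g)/2 = -3 - g/2 - 3*B*g)
C(P, S) = 8 + P (C(P, S) = P + 8 = 8 + P)
C(p(-4, -2), -14)*2183 = (8 + (-3 - 1/2*(-2) - 3*(-4)*(-2)))*2183 = (8 + (-3 + 1 - 24))*2183 = (8 - 26)*2183 = -18*2183 = -39294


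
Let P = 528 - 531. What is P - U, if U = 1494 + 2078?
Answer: -3575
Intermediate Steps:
U = 3572
P = -3
P - U = -3 - 1*3572 = -3 - 3572 = -3575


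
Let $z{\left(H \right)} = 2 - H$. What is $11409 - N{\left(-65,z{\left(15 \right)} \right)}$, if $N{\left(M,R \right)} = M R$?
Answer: $10564$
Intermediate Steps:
$11409 - N{\left(-65,z{\left(15 \right)} \right)} = 11409 - - 65 \left(2 - 15\right) = 11409 - \left(-65\right) \left(-13\right) = 11409 - 845 = 10564$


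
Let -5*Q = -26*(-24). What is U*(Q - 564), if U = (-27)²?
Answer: -2510676/5 ≈ -5.0214e+5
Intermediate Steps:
Q = -624/5 (Q = -(-26)*(-24)/5 = -⅕*624 = -624/5 ≈ -124.80)
U = 729
U*(Q - 564) = 729*(-624/5 - 564) = 729*(-3444/5) = -2510676/5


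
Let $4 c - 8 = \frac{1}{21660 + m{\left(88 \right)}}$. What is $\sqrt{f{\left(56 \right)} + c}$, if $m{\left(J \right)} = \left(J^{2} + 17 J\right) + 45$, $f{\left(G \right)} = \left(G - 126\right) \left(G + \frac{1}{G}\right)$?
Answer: $\frac{i \sqrt{3753046455495}}{30945} \approx 62.604 i$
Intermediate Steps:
$f{\left(G \right)} = \left(-126 + G\right) \left(G + \frac{1}{G}\right)$
$m{\left(J \right)} = 45 + J^{2} + 17 J$
$c = \frac{247561}{123780}$ ($c = 2 + \frac{1}{4 \left(21660 + \left(45 + 88^{2} + 17 \cdot 88\right)\right)} = 2 + \frac{1}{4 \left(21660 + \left(45 + 7744 + 1496\right)\right)} = 2 + \frac{1}{4 \left(21660 + 9285\right)} = 2 + \frac{1}{4 \cdot 30945} = 2 + \frac{1}{4} \cdot \frac{1}{30945} = 2 + \frac{1}{123780} = \frac{247561}{123780} \approx 2.0$)
$\sqrt{f{\left(56 \right)} + c} = \sqrt{\left(1 + 56^{2} - 7056 - \frac{126}{56}\right) + \frac{247561}{123780}} = \sqrt{\left(1 + 3136 - 7056 - \frac{9}{4}\right) + \frac{247561}{123780}} = \sqrt{- \frac{15685}{4} + \frac{247561}{123780}} = \sqrt{- \frac{121281191}{30945}} = \frac{i \sqrt{3753046455495}}{30945}$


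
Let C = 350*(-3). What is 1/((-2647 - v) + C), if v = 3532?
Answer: -1/7229 ≈ -0.00013833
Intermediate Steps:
C = -1050
1/((-2647 - v) + C) = 1/((-2647 - 1*3532) - 1050) = 1/((-2647 - 3532) - 1050) = 1/(-6179 - 1050) = 1/(-7229) = -1/7229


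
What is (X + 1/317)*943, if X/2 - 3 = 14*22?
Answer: 185936025/317 ≈ 5.8655e+5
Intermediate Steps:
X = 622 (X = 6 + 2*(14*22) = 6 + 2*308 = 6 + 616 = 622)
(X + 1/317)*943 = (622 + 1/317)*943 = (197175/317)*943 = 185936025/317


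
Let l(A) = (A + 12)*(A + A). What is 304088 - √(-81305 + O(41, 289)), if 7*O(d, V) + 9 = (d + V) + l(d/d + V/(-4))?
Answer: 304088 - I*√62761538/28 ≈ 3.0409e+5 - 282.94*I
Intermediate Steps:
l(A) = 2*A*(12 + A) (l(A) = (12 + A)*(2*A) = 2*A*(12 + A))
O(d, V) = -9/7 + V/7 + d/7 + 2*(1 - V/4)*(13 - V/4)/7 (O(d, V) = -9/7 + ((d + V) + 2*(d/d + V/(-4))*(12 + (d/d + V/(-4))))/7 = -9/7 + ((V + d) + 2*(1 + V*(-¼))*(12 + (1 + V*(-¼))))/7 = -9/7 + ((V + d) + 2*(1 - V/4)*(12 + (1 - V/4)))/7 = -9/7 + ((V + d) + 2*(1 - V/4)*(13 - V/4))/7 = -9/7 + (V + d + 2*(1 - V/4)*(13 - V/4))/7 = -9/7 + (V/7 + d/7 + 2*(1 - V/4)*(13 - V/4)/7) = -9/7 + V/7 + d/7 + 2*(1 - V/4)*(13 - V/4)/7)
304088 - √(-81305 + O(41, 289)) = 304088 - √(-81305 + (17/7 - 6/7*289 + (⅐)*41 + (1/56)*289²)) = 304088 - √(-81305 + (17/7 - 1734/7 + 41/7 + (1/56)*83521)) = 304088 - √(-81305 + (17/7 - 1734/7 + 41/7 + 83521/56)) = 304088 - √(-81305 + 70113/56) = 304088 - √(-4482967/56) = 304088 - I*√62761538/28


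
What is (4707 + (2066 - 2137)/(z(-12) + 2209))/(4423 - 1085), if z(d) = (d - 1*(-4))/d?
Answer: 15601245/11063801 ≈ 1.4101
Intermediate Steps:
z(d) = (4 + d)/d (z(d) = (d + 4)/d = (4 + d)/d)
(4707 + (2066 - 2137)/(z(-12) + 2209))/(4423 - 1085) = (4707 + (2066 - 2137)/((4 - 12)/(-12) + 2209))/(4423 - 1085) = (4707 - 71/(-1/12*(-8) + 2209))/3338 = (4707 - 71/(2/3 + 2209))*(1/3338) = (4707 - 71/6629/3)*(1/3338) = (4707 - 71*3/6629)*(1/3338) = (4707 - 213/6629)*(1/3338) = (31202490/6629)*(1/3338) = 15601245/11063801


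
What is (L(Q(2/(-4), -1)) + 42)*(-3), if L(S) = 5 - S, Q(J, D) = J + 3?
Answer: -267/2 ≈ -133.50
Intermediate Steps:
Q(J, D) = 3 + J
(L(Q(2/(-4), -1)) + 42)*(-3) = ((5 - (3 + 2/(-4))) + 42)*(-3) = ((5 - (3 + 2*(-¼))) + 42)*(-3) = ((5 - (3 - ½)) + 42)*(-3) = ((5 - 1*5/2) + 42)*(-3) = ((5 - 5/2) + 42)*(-3) = (5/2 + 42)*(-3) = (89/2)*(-3) = -267/2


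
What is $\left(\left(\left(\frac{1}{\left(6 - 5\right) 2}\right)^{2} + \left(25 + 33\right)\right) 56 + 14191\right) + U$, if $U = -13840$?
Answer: $3613$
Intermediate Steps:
$\left(\left(\left(\frac{1}{\left(6 - 5\right) 2}\right)^{2} + \left(25 + 33\right)\right) 56 + 14191\right) + U = \left(\left(\left(\frac{1}{\left(6 - 5\right) 2}\right)^{2} + \left(25 + 33\right)\right) 56 + 14191\right) - 13840 = \left(\left(\left(\frac{1}{1 \cdot 2}\right)^{2} + 58\right) 56 + 14191\right) - 13840 = \left(\left(\left(\frac{1}{2}\right)^{2} + 58\right) 56 + 14191\right) - 13840 = \left(\left(\frac{1}{4} + 58\right) 56 + 14191\right) - 13840 = \left(\frac{233}{4} \cdot 56 + 14191\right) - 13840 = \left(3262 + 14191\right) - 13840 = 17453 - 13840 = 3613$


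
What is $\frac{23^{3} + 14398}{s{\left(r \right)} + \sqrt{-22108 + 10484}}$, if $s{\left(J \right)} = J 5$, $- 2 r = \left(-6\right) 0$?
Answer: $- \frac{26565 i \sqrt{2906}}{5812} \approx - 246.4 i$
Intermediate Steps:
$r = 0$ ($r = - \frac{\left(-6\right) 0}{2} = \left(- \frac{1}{2}\right) 0 = 0$)
$s{\left(J \right)} = 5 J$
$\frac{23^{3} + 14398}{s{\left(r \right)} + \sqrt{-22108 + 10484}} = \frac{23^{3} + 14398}{5 \cdot 0 + \sqrt{-22108 + 10484}} = \frac{12167 + 14398}{0 + \sqrt{-11624}} = \frac{26565}{0 + 2 i \sqrt{2906}} = \frac{26565}{2 i \sqrt{2906}} = 26565 \left(- \frac{i \sqrt{2906}}{5812}\right) = - \frac{26565 i \sqrt{2906}}{5812}$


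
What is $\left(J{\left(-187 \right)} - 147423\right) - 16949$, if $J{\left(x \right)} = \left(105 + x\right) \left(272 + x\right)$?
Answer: $-171342$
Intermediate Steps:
$\left(J{\left(-187 \right)} - 147423\right) - 16949 = \left(\left(28560 + \left(-187\right)^{2} + 377 \left(-187\right)\right) - 147423\right) - 16949 = \left(\left(28560 + 34969 - 70499\right) - 147423\right) - 16949 = \left(-6970 - 147423\right) - 16949 = -154393 - 16949 = -171342$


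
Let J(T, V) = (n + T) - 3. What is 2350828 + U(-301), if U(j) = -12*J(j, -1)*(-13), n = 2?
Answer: 2303716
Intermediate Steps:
J(T, V) = -1 + T (J(T, V) = (2 + T) - 3 = -1 + T)
U(j) = -156 + 156*j (U(j) = -12*(-1 + j)*(-13) = (12 - 12*j)*(-13) = -156 + 156*j)
2350828 + U(-301) = 2350828 + (-156 + 156*(-301)) = 2350828 + (-156 - 46956) = 2350828 - 47112 = 2303716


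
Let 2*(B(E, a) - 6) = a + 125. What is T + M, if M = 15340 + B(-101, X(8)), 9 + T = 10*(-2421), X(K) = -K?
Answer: -17629/2 ≈ -8814.5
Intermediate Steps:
T = -24219 (T = -9 + 10*(-2421) = -9 - 24210 = -24219)
B(E, a) = 137/2 + a/2 (B(E, a) = 6 + (a + 125)/2 = 6 + (125 + a)/2 = 6 + (125/2 + a/2) = 137/2 + a/2)
M = 30809/2 (M = 15340 + (137/2 + (-1*8)/2) = 15340 + (137/2 + (½)*(-8)) = 15340 + (137/2 - 4) = 15340 + 129/2 = 30809/2 ≈ 15405.)
T + M = -24219 + 30809/2 = -17629/2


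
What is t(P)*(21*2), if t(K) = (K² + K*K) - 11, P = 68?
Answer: 387954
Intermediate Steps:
t(K) = -11 + 2*K² (t(K) = (K² + K²) - 11 = 2*K² - 11 = -11 + 2*K²)
t(P)*(21*2) = (-11 + 2*68²)*(21*2) = (-11 + 2*4624)*42 = (-11 + 9248)*42 = 9237*42 = 387954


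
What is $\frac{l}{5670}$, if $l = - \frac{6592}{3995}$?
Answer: $- \frac{3296}{11325825} \approx -0.00029102$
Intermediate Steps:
$l = - \frac{6592}{3995}$ ($l = \left(-6592\right) \frac{1}{3995} = - \frac{6592}{3995} \approx -1.6501$)
$\frac{l}{5670} = - \frac{6592}{3995 \cdot 5670} = \left(- \frac{6592}{3995}\right) \frac{1}{5670} = - \frac{3296}{11325825}$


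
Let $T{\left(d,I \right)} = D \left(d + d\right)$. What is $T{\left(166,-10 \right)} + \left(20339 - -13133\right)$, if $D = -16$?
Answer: $28160$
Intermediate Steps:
$T{\left(d,I \right)} = - 32 d$ ($T{\left(d,I \right)} = - 16 \left(d + d\right) = - 16 \cdot 2 d = - 32 d$)
$T{\left(166,-10 \right)} + \left(20339 - -13133\right) = \left(-32\right) 166 + \left(20339 - -13133\right) = -5312 + \left(20339 + 13133\right) = -5312 + 33472 = 28160$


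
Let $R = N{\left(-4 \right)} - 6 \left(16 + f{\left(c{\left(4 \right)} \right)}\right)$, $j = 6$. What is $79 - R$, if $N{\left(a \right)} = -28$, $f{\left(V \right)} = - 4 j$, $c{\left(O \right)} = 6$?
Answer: $59$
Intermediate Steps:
$f{\left(V \right)} = -24$ ($f{\left(V \right)} = \left(-4\right) 6 = -24$)
$R = 20$ ($R = -28 - 6 \left(16 - 24\right) = -28 - 6 \left(-8\right) = -28 - -48 = -28 + 48 = 20$)
$79 - R = 79 - 20 = 59$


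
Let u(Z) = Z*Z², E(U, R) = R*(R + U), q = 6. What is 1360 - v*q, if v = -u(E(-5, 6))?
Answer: 2656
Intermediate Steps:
u(Z) = Z³
v = -216 (v = -(6*(6 - 5))³ = -(6*1)³ = -1*6³ = -1*216 = -216)
1360 - v*q = 1360 - (-216)*6 = 1360 - 1*(-1296) = 1360 + 1296 = 2656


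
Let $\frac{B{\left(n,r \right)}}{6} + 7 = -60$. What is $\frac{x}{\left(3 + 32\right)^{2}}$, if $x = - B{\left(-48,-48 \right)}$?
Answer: $\frac{402}{1225} \approx 0.32816$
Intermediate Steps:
$B{\left(n,r \right)} = -402$ ($B{\left(n,r \right)} = -42 + 6 \left(-60\right) = -42 - 360 = -402$)
$x = 402$ ($x = \left(-1\right) \left(-402\right) = 402$)
$\frac{x}{\left(3 + 32\right)^{2}} = \frac{402}{\left(3 + 32\right)^{2}} = \frac{402}{35^{2}} = \frac{402}{1225}$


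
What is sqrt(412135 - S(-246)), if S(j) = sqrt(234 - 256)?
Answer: sqrt(412135 - I*sqrt(22)) ≈ 641.98 - 0.004*I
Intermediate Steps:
S(j) = I*sqrt(22) (S(j) = sqrt(-22) = I*sqrt(22))
sqrt(412135 - S(-246)) = sqrt(412135 - I*sqrt(22))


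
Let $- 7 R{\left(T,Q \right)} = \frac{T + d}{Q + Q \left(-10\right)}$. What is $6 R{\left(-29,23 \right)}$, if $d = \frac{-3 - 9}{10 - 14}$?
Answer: $- \frac{52}{483} \approx -0.10766$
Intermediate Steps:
$d = 3$ ($d = - \frac{12}{-4} = \left(-12\right) \left(- \frac{1}{4}\right) = 3$)
$R{\left(T,Q \right)} = \frac{3 + T}{63 Q}$ ($R{\left(T,Q \right)} = - \frac{\left(T + 3\right) \frac{1}{Q + Q \left(-10\right)}}{7} = - \frac{\left(3 + T\right) \frac{1}{Q - 10 Q}}{7} = - \frac{\left(3 + T\right) \frac{1}{\left(-9\right) Q}}{7} = - \frac{\left(3 + T\right) \left(- \frac{1}{9 Q}\right)}{7} = - \frac{\left(- \frac{1}{9}\right) \frac{1}{Q} \left(3 + T\right)}{7} = \frac{3 + T}{63 Q}$)
$6 R{\left(-29,23 \right)} = 6 \frac{3 - 29}{63 \cdot 23} = 6 \cdot \frac{1}{63} \cdot \frac{1}{23} \left(-26\right) = 6 \left(- \frac{26}{1449}\right) = - \frac{52}{483}$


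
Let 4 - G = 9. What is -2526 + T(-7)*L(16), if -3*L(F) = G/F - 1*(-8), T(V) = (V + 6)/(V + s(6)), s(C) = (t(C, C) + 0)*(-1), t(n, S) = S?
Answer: -525449/208 ≈ -2526.2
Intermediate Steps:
G = -5 (G = 4 - 1*9 = 4 - 9 = -5)
s(C) = -C (s(C) = (C + 0)*(-1) = C*(-1) = -C)
T(V) = (6 + V)/(-6 + V) (T(V) = (V + 6)/(V - 1*6) = (6 + V)/(V - 6) = (6 + V)/(-6 + V))
L(F) = -8/3 + 5/(3*F) (L(F) = -(-5/F - 1*(-8))/3 = -(-5/F + 8)/3 = -(8 - 5/F)/3 = -8/3 + 5/(3*F))
-2526 + T(-7)*L(16) = -2526 + ((6 - 7)/(-6 - 7))*((⅓)*(5 - 8*16)/16) = -2526 + (-1/(-13))*((⅓)*(1/16)*(5 - 128)) = -2526 + (-1/13*(-1))*((⅓)*(1/16)*(-123)) = -2526 + (1/13)*(-41/16) = -2526 - 41/208 = -525449/208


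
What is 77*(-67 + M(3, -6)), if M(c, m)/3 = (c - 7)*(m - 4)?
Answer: 4081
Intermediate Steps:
M(c, m) = 3*(-7 + c)*(-4 + m) (M(c, m) = 3*((c - 7)*(m - 4)) = 3*((-7 + c)*(-4 + m)) = 3*(-7 + c)*(-4 + m))
77*(-67 + M(3, -6)) = 77*(-67 + (84 - 21*(-6) - 12*3 + 3*3*(-6))) = 77*(-67 + (84 + 126 - 36 - 54)) = 77*(-67 + 120) = 77*53 = 4081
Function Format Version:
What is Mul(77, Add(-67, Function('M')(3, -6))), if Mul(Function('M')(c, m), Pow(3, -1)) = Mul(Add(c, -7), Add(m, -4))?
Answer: 4081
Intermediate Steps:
Function('M')(c, m) = Mul(3, Add(-7, c), Add(-4, m)) (Function('M')(c, m) = Mul(3, Mul(Add(c, -7), Add(m, -4))) = Mul(3, Mul(Add(-7, c), Add(-4, m))) = Mul(3, Add(-7, c), Add(-4, m)))
Mul(77, Add(-67, Function('M')(3, -6))) = Mul(77, Add(-67, Add(84, Mul(-21, -6), Mul(-12, 3), Mul(3, 3, -6)))) = Mul(77, Add(-67, Add(84, 126, -36, -54))) = Mul(77, Add(-67, 120)) = Mul(77, 53) = 4081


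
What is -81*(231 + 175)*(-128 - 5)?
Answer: 4373838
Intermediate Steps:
-81*(231 + 175)*(-128 - 5) = -32886*(-133) = -81*(-53998) = 4373838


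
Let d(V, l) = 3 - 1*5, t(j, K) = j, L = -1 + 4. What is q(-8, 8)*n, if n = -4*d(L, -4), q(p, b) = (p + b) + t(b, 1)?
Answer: 64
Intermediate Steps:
L = 3
q(p, b) = p + 2*b (q(p, b) = (p + b) + b = (b + p) + b = p + 2*b)
d(V, l) = -2 (d(V, l) = 3 - 5 = -2)
n = 8 (n = -4*(-2) = 8)
q(-8, 8)*n = (-8 + 2*8)*8 = (-8 + 16)*8 = 8*8 = 64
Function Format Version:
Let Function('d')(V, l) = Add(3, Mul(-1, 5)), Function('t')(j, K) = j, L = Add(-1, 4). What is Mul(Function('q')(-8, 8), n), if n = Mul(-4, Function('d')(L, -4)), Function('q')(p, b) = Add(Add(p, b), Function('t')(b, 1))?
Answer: 64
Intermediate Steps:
L = 3
Function('q')(p, b) = Add(p, Mul(2, b)) (Function('q')(p, b) = Add(Add(p, b), b) = Add(Add(b, p), b) = Add(p, Mul(2, b)))
Function('d')(V, l) = -2 (Function('d')(V, l) = Add(3, -5) = -2)
n = 8 (n = Mul(-4, -2) = 8)
Mul(Function('q')(-8, 8), n) = Mul(Add(-8, Mul(2, 8)), 8) = Mul(Add(-8, 16), 8) = Mul(8, 8) = 64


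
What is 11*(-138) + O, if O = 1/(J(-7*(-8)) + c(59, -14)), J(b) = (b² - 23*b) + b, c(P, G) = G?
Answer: -2869019/1890 ≈ -1518.0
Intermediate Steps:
J(b) = b² - 22*b
O = 1/1890 (O = 1/((-7*(-8))*(-22 - 7*(-8)) - 14) = 1/(56*(-22 + 56) - 14) = 1/(56*34 - 14) = 1/(1904 - 14) = 1/1890 ≈ 0.00052910)
11*(-138) + O = 11*(-138) + 1/1890 = -1518 + 1/1890 = -2869019/1890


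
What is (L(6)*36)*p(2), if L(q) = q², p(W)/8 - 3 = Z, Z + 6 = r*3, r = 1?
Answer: 0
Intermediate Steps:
Z = -3 (Z = -6 + 1*3 = -6 + 3 = -3)
p(W) = 0 (p(W) = 24 + 8*(-3) = 24 - 24 = 0)
(L(6)*36)*p(2) = (6²*36)*0 = (36*36)*0 = 1296*0 = 0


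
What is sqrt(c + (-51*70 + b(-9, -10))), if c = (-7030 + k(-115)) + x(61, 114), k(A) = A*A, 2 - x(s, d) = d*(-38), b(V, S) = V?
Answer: 5*sqrt(278) ≈ 83.367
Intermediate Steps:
x(s, d) = 2 + 38*d (x(s, d) = 2 - d*(-38) = 2 - (-38)*d = 2 + 38*d)
k(A) = A**2
c = 10529 (c = (-7030 + (-115)**2) + (2 + 38*114) = (-7030 + 13225) + (2 + 4332) = 6195 + 4334 = 10529)
sqrt(c + (-51*70 + b(-9, -10))) = sqrt(10529 + (-51*70 - 9)) = sqrt(10529 + (-3570 - 9)) = sqrt(10529 - 3579) = sqrt(6950) = 5*sqrt(278)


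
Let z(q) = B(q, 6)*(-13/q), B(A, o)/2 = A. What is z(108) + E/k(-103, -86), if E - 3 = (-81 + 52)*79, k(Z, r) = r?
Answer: 26/43 ≈ 0.60465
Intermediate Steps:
B(A, o) = 2*A
z(q) = -26 (z(q) = (2*q)*(-13/q) = -26)
E = -2288 (E = 3 + (-81 + 52)*79 = 3 - 29*79 = 3 - 2291 = -2288)
z(108) + E/k(-103, -86) = -26 - 2288/(-86) = -26 - 2288*(-1/86) = -26 + 1144/43 = 26/43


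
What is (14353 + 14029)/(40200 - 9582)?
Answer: 14191/15309 ≈ 0.92697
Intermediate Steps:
(14353 + 14029)/(40200 - 9582) = 28382/30618 = 28382*(1/30618) = 14191/15309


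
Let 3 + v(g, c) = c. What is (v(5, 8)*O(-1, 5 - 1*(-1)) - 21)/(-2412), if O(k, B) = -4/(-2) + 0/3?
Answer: 11/2412 ≈ 0.0045605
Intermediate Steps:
v(g, c) = -3 + c
O(k, B) = 2 (O(k, B) = -4*(-1/2) + 0*(1/3) = 2 + 0 = 2)
(v(5, 8)*O(-1, 5 - 1*(-1)) - 21)/(-2412) = ((-3 + 8)*2 - 21)/(-2412) = (5*2 - 21)*(-1/2412) = (10 - 21)*(-1/2412) = -11*(-1/2412) = 11/2412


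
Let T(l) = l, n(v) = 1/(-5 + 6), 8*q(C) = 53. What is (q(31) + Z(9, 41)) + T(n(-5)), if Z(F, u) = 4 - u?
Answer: -235/8 ≈ -29.375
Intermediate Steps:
q(C) = 53/8 (q(C) = (⅛)*53 = 53/8)
n(v) = 1 (n(v) = 1/1 = 1)
(q(31) + Z(9, 41)) + T(n(-5)) = (53/8 + (4 - 1*41)) + 1 = (53/8 + (4 - 41)) + 1 = (53/8 - 37) + 1 = -243/8 + 1 = -235/8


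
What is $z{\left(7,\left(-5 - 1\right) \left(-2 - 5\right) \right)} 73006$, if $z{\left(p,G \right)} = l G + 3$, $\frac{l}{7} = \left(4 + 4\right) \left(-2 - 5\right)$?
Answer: $-1201751766$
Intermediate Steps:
$l = -392$ ($l = 7 \left(4 + 4\right) \left(-2 - 5\right) = 7 \cdot 8 \left(-7\right) = 7 \left(-56\right) = -392$)
$z{\left(p,G \right)} = 3 - 392 G$ ($z{\left(p,G \right)} = - 392 G + 3 = 3 - 392 G$)
$z{\left(7,\left(-5 - 1\right) \left(-2 - 5\right) \right)} 73006 = \left(3 - 392 \left(-5 - 1\right) \left(-2 - 5\right)\right) 73006 = \left(3 - 392 \left(\left(-6\right) \left(-7\right)\right)\right) 73006 = \left(3 - 16464\right) 73006 = \left(-16461\right) 73006 = -1201751766$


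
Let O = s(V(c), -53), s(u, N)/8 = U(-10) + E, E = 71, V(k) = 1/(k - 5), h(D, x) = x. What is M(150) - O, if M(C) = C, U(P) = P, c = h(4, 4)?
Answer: -338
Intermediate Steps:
c = 4
V(k) = 1/(-5 + k)
s(u, N) = 488 (s(u, N) = 8*(-10 + 71) = 8*61 = 488)
O = 488
M(150) - O = 150 - 1*488 = 150 - 488 = -338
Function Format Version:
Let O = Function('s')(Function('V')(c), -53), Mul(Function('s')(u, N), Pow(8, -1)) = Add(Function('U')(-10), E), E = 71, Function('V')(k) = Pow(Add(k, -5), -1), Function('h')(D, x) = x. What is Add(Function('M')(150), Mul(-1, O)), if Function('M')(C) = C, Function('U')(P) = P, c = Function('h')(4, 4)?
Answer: -338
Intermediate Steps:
c = 4
Function('V')(k) = Pow(Add(-5, k), -1)
Function('s')(u, N) = 488 (Function('s')(u, N) = Mul(8, Add(-10, 71)) = Mul(8, 61) = 488)
O = 488
Add(Function('M')(150), Mul(-1, O)) = Add(150, Mul(-1, 488)) = Add(150, -488) = -338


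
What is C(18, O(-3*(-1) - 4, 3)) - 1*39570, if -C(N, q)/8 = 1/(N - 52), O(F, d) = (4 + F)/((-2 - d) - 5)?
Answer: -672686/17 ≈ -39570.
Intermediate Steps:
O(F, d) = (4 + F)/(-7 - d)
C(N, q) = -8/(-52 + N) (C(N, q) = -8/(N - 52) = -8/(-52 + N))
C(18, O(-3*(-1) - 4, 3)) - 1*39570 = -8/(-52 + 18) - 1*39570 = -8/(-34) - 39570 = -8*(-1/34) - 39570 = 4/17 - 39570 = -672686/17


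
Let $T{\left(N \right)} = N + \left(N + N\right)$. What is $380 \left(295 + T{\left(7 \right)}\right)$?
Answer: $120080$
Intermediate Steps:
$T{\left(N \right)} = 3 N$ ($T{\left(N \right)} = N + 2 N = 3 N$)
$380 \left(295 + T{\left(7 \right)}\right) = 380 \left(295 + 3 \cdot 7\right) = 380 \left(295 + 21\right) = 380 \cdot 316 = 120080$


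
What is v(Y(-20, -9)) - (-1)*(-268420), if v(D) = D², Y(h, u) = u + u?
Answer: -268096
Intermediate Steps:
Y(h, u) = 2*u
v(Y(-20, -9)) - (-1)*(-268420) = (2*(-9))² - (-1)*(-268420) = (-18)² - 1*268420 = 324 - 268420 = -268096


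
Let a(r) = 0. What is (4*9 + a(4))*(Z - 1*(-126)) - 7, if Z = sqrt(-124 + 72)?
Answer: 4529 + 72*I*sqrt(13) ≈ 4529.0 + 259.6*I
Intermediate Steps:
Z = 2*I*sqrt(13) (Z = sqrt(-52) = 2*I*sqrt(13) ≈ 7.2111*I)
(4*9 + a(4))*(Z - 1*(-126)) - 7 = (4*9 + 0)*(2*I*sqrt(13) - 1*(-126)) - 7 = (36 + 0)*(2*I*sqrt(13) + 126) - 7 = 36*(126 + 2*I*sqrt(13)) - 7 = (4536 + 72*I*sqrt(13)) - 7 = 4529 + 72*I*sqrt(13)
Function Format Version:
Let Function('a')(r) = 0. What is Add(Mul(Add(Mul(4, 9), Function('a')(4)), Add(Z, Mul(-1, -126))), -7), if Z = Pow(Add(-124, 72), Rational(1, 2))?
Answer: Add(4529, Mul(72, I, Pow(13, Rational(1, 2)))) ≈ Add(4529.0, Mul(259.60, I))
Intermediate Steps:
Z = Mul(2, I, Pow(13, Rational(1, 2))) (Z = Pow(-52, Rational(1, 2)) = Mul(2, I, Pow(13, Rational(1, 2))) ≈ Mul(7.2111, I))
Add(Mul(Add(Mul(4, 9), Function('a')(4)), Add(Z, Mul(-1, -126))), -7) = Add(Mul(Add(Mul(4, 9), 0), Add(Mul(2, I, Pow(13, Rational(1, 2))), Mul(-1, -126))), -7) = Add(Mul(Add(36, 0), Add(Mul(2, I, Pow(13, Rational(1, 2))), 126)), -7) = Add(Mul(36, Add(126, Mul(2, I, Pow(13, Rational(1, 2))))), -7) = Add(Add(4536, Mul(72, I, Pow(13, Rational(1, 2)))), -7) = Add(4529, Mul(72, I, Pow(13, Rational(1, 2))))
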